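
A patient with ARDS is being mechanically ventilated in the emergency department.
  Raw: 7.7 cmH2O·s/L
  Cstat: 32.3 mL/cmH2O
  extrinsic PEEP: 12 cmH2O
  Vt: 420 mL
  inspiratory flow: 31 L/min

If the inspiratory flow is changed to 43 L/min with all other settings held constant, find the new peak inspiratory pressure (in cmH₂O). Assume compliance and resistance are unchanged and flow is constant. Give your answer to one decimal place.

30.5

Flow: 31 L/min ÷ 60 = 0.5167 L/s.
New flow: 43 L/min ÷ 60 = 0.7167 L/s.
PIP = Vt/C + R·V̇ + PEEP (constant-flow equation of motion).
Only the resistive term changes: ΔPIP = R × ΔV̇ = 7.7 × (0.7167 − 0.5167) = 7.7 × 0.2 = 1.54 cmH2O.
Original PIP = 420/32.3 + 7.7×0.5167 + 12 = 28.982 cmH2O; new PIP = 28.982 + (1.54) = 30.522 cmH2O.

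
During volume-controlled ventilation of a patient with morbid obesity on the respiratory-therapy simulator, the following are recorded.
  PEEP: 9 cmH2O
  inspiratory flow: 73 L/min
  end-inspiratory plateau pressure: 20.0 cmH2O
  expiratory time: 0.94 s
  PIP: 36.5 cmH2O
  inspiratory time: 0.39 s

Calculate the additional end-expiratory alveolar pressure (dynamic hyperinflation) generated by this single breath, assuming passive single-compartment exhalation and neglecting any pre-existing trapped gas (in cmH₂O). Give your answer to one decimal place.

2.2

Flow: 73 L/min ÷ 60 = 1.2167 L/s.
Vt = flow × Ti = 1.2167 L/s × 0.39 s × 1000 mL/L = 474.51 mL.
R = (PIP − Pplat)/V̇ = (36.5 − 20.0) / 1.2167 = 16.5/1.2167 = 13.561 cmH2O·s/L.
C = Vt/(Pplat − PEEP) = 474.51 / (20.0 − 9) = 474.51/11.0 = 43.137 mL/cmH2O.
τ = R × C = 13.561 × 0.04314 L/cmH2O = 0.585 s.
Fraction remaining = e^(−Te/τ) = e^(−0.94/0.585) = 0.2005; trapped volume = 474.51 × 0.2005 = 95.139 mL.
Additional alveolar pressure from trapping ≈ V_trapped / C = 95.139 / 43.137 = 2.206 cmH2O.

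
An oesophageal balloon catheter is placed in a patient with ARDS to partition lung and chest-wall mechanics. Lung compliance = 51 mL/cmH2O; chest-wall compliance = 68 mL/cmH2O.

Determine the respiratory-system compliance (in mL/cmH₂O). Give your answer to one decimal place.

Lung and chest wall are elastances in series: 1/Crs = 1/CL + 1/Ccw.
1/Crs = 1/51 + 1/68 = 0.03431.
Crs = 29.146 mL/cmH2O.

29.1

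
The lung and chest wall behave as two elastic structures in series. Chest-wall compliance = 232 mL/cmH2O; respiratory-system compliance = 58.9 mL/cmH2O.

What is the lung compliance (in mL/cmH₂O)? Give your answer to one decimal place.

78.9

1/CL = 1/Crs − 1/Ccw.
1/CL = 1/58.9 − 1/232 = 0.01267.
CL = 78.927 mL/cmH2O.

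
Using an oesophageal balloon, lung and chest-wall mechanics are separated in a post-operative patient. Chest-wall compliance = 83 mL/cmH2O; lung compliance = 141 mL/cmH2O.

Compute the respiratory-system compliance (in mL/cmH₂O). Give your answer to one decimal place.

Lung and chest wall are elastances in series: 1/Crs = 1/CL + 1/Ccw.
1/Crs = 1/141 + 1/83 = 0.01914.
Crs = 52.247 mL/cmH2O.

52.2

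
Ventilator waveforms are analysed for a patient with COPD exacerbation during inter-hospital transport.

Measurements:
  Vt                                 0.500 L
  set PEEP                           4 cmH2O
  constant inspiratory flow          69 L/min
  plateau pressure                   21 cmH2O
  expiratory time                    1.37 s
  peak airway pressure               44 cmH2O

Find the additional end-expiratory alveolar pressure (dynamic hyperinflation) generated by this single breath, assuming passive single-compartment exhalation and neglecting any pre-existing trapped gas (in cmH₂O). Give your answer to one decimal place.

Flow: 69 L/min ÷ 60 = 1.15 L/s.
R = (PIP − Pplat)/V̇ = (44 − 21) / 1.15 = 23.0/1.15 = 20.0 cmH2O·s/L.
C = Vt/(Pplat − PEEP) = 500.0 / (21 − 4) = 500.0/17.0 = 29.412 mL/cmH2O.
τ = R × C = 20.0 × 0.02941 L/cmH2O = 0.5882 s.
Fraction remaining = e^(−Te/τ) = e^(−1.37/0.5882) = 0.09738; trapped volume = 500.0 × 0.09738 = 48.69 mL.
Additional alveolar pressure from trapping ≈ V_trapped / C = 48.69 / 29.412 = 1.655 cmH2O.

1.7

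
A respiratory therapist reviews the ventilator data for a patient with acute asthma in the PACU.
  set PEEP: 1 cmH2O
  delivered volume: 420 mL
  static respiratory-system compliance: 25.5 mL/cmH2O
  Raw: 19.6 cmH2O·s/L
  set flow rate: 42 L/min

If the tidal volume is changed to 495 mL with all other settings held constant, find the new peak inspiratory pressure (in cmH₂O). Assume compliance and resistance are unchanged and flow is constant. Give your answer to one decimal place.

Flow: 42 L/min ÷ 60 = 0.7 L/s.
PIP = Vt/C + R·V̇ + PEEP (constant-flow equation of motion).
Only the elastic term changes: ΔPIP = ΔVt / C = (495 − 420) / 25.5 = 2.941 cmH2O.
Original PIP = 420/25.5 + 19.6×0.7 + 1 = 31.191 cmH2O; new PIP = 31.191 + (2.941) = 34.132 cmH2O.

34.1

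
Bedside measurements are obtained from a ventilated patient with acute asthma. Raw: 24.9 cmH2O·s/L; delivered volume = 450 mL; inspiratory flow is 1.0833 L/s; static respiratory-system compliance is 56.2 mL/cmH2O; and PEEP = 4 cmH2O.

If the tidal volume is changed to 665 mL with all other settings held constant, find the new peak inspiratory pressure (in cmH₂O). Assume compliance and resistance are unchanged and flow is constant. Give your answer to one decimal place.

42.8

PIP = Vt/C + R·V̇ + PEEP (constant-flow equation of motion).
Only the elastic term changes: ΔPIP = ΔVt / C = (665 − 450) / 56.2 = 3.826 cmH2O.
Original PIP = 450/56.2 + 24.9×1.0833 + 4 = 38.981 cmH2O; new PIP = 38.981 + (3.826) = 42.807 cmH2O.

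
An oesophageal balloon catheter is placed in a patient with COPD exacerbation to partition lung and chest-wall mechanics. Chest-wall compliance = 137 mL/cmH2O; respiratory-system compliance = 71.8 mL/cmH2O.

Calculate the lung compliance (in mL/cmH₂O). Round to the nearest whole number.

1/CL = 1/Crs − 1/Ccw.
1/CL = 1/71.8 − 1/137 = 0.006628.
CL = 150.88 mL/cmH2O.

151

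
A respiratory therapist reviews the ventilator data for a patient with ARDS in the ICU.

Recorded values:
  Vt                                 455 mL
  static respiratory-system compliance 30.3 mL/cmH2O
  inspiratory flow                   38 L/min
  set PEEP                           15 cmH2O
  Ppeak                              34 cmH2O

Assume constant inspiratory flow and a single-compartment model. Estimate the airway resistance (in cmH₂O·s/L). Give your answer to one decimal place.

Flow: 38 L/min ÷ 60 = 0.6333 L/s.
Equation of motion (constant flow): PIP = Vt/C + R·V̇ + PEEP.
R·V̇ = PIP − Vt/C − PEEP = 34 − 455/30.3 − 15 = 34 − 15.017 − 15 = 3.983 cmH2O.
R = 3.983 / 0.6333 = 6.289 cmH2O·s/L.

6.3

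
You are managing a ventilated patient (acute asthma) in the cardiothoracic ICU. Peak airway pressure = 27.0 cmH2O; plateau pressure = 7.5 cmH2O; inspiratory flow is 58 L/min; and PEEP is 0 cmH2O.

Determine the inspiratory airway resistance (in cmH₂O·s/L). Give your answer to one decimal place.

20.2

Flow: 58 L/min ÷ 60 = 0.9667 L/s.
Raw = (PIP − Pplat) / flow = (27.0 − 7.5) / 0.9667 = 19.5 / 0.9667 = 20.172 cmH2O·s/L.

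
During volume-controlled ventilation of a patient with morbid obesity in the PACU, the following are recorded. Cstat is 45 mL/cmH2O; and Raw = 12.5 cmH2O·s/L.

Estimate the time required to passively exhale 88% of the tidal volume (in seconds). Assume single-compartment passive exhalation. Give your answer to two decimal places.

1.19

τ = R × C = 12.5 × 45 mL/cmH2O = 12.5 × 0.045 L/cmH2O = 0.5625 s.
Exhaled fraction f = 1 − e^(−t/τ) → t = −τ·ln(1 − f) = −0.5625·ln(0.12) = 1.193 s.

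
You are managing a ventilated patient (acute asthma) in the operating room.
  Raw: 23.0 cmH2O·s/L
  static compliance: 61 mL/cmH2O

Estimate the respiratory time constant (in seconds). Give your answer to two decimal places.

1.40

τ = R × C = 23.0 × 61 mL/cmH2O = 23.0 × 0.061 L/cmH2O = 1.403 s.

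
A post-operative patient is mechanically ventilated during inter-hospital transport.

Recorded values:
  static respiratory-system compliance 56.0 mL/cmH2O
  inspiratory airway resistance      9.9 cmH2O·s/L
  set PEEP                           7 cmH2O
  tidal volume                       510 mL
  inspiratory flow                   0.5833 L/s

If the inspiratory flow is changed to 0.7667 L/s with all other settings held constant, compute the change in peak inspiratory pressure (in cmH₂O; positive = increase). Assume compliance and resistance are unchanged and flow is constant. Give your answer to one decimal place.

PIP = Vt/C + R·V̇ + PEEP (constant-flow equation of motion).
Only the resistive term changes: ΔPIP = R × ΔV̇ = 9.9 × (0.7667 − 0.5833) = 9.9 × 0.1834 = 1.816 cmH2O.

1.8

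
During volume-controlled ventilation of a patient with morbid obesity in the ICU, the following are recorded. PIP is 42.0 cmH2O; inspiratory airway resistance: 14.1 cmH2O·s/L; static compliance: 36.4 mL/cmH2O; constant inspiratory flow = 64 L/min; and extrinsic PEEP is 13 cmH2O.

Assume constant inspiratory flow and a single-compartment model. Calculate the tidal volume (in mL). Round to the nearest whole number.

508

Flow: 64 L/min ÷ 60 = 1.0667 L/s.
Equation of motion (constant flow): PIP = Vt/C + R·V̇ + PEEP.
Vt/C = PIP − R·V̇ − PEEP = 42.0 − 15.04 − 13 = 13.96 cmH2O.
Vt = C × 13.96 = 36.4 × 13.96 = 508.14 mL.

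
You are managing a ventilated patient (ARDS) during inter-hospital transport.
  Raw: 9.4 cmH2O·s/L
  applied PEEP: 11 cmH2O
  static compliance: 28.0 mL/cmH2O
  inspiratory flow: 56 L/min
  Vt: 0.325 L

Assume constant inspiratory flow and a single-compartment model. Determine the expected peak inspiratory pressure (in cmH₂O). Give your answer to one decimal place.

Flow: 56 L/min ÷ 60 = 0.9333 L/s.
Equation of motion (constant flow): PIP = Vt/C + R·V̇ + PEEP.
PIP = 325/28.0 + 9.4×0.9333 + 11 = 11.607 + 8.773 + 11 = 31.38 cmH2O.

31.4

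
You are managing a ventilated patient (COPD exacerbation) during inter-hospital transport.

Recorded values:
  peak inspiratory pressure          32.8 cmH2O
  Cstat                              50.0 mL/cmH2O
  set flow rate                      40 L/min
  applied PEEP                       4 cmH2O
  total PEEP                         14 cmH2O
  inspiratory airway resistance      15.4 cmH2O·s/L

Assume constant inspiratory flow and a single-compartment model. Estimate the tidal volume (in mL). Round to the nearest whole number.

427

Flow: 40 L/min ÷ 60 = 0.6667 L/s.
Total PEEP = 14 cmH2O (set 4 + intrinsic 10); this is the baseline alveolar pressure.
Equation of motion (constant flow): PIP = Vt/C + R·V̇ + PEEP.
Vt/C = PIP − R·V̇ − PEEP = 32.8 − 10.267 − 14 = 8.533 cmH2O.
Vt = C × 8.533 = 50.0 × 8.533 = 426.65 mL.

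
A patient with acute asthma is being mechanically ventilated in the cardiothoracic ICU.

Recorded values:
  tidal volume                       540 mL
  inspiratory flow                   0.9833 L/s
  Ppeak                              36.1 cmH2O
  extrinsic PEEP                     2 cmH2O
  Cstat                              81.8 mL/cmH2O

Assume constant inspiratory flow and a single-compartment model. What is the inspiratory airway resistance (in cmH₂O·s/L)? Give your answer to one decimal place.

Equation of motion (constant flow): PIP = Vt/C + R·V̇ + PEEP.
R·V̇ = PIP − Vt/C − PEEP = 36.1 − 540/81.8 − 2 = 36.1 − 6.601 − 2 = 27.499 cmH2O.
R = 27.499 / 0.9833 = 27.966 cmH2O·s/L.

28.0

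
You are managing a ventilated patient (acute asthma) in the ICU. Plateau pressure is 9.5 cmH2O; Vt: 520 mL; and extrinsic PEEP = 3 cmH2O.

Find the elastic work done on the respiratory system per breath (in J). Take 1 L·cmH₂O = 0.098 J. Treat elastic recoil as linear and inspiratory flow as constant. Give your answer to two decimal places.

Elastic work ≈ ½ × (Pplat − PEEP) × Vt = 0.5 × (9.5 − 3) × 0.520 L = 0.5 × 6.5 × 0.520 = 1.69 L·cmH2O.
× 0.098 J/(L·cmH2O) → 0.1656 J.

0.17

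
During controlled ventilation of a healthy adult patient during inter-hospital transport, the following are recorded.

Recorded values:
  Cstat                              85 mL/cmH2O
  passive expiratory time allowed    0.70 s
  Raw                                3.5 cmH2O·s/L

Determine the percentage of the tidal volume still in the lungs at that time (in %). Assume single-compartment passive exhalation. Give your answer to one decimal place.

τ = R × C = 3.5 × 85 mL/cmH2O = 3.5 × 0.085 L/cmH2O = 0.2975 s.
Passive exhalation: V(t)/V₀ = e^(−t/τ) = e^(−0.70/0.2975) = 0.09509.
Fraction remaining = 0.09509 → 9.509%.

9.5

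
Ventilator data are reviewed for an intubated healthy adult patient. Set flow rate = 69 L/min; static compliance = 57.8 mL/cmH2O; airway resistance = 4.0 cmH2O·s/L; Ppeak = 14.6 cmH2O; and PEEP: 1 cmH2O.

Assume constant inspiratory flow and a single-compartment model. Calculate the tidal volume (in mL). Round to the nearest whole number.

Flow: 69 L/min ÷ 60 = 1.15 L/s.
Equation of motion (constant flow): PIP = Vt/C + R·V̇ + PEEP.
Vt/C = PIP − R·V̇ − PEEP = 14.6 − 4.6 − 1 = 9.0 cmH2O.
Vt = C × 9.0 = 57.8 × 9.0 = 520.2 mL.

520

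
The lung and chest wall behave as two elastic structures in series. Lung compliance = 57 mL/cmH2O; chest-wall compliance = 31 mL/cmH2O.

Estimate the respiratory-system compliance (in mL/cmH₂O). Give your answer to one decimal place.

Lung and chest wall are elastances in series: 1/Crs = 1/CL + 1/Ccw.
1/Crs = 1/57 + 1/31 = 0.0498.
Crs = 20.08 mL/cmH2O.

20.1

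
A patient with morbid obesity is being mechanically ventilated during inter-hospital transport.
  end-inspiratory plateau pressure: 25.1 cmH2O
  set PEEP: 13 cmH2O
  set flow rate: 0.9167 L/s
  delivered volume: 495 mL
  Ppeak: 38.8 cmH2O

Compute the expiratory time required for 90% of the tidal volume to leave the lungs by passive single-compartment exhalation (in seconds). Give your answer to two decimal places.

R = (PIP − Pplat)/V̇ = (38.8 − 25.1) / 0.9167 = 13.7/0.9167 = 14.945 cmH2O·s/L.
C = Vt/(Pplat − PEEP) = 495.0 / (25.1 − 13) = 495.0/12.1 = 40.909 mL/cmH2O.
τ = R × C = 14.945 × 0.04091 L/cmH2O = 0.6114 s.
t = −τ·ln(1 − 0.90) = −0.6114·ln(0.1) = 1.408 s.

1.41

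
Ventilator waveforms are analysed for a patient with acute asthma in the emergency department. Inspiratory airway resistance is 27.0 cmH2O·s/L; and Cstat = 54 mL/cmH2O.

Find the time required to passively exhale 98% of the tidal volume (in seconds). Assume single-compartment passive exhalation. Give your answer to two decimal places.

5.70

τ = R × C = 27.0 × 54 mL/cmH2O = 27.0 × 0.054 L/cmH2O = 1.458 s.
Exhaled fraction f = 1 − e^(−t/τ) → t = −τ·ln(1 − f) = −1.458·ln(0.02) = 5.704 s.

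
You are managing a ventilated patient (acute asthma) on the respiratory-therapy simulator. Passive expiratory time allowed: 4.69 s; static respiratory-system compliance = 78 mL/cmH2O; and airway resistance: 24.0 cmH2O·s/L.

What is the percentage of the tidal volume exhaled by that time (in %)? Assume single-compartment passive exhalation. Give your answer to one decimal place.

91.8

τ = R × C = 24.0 × 78 mL/cmH2O = 24.0 × 0.078 L/cmH2O = 1.872 s.
Passive exhalation: V(t)/V₀ = e^(−t/τ) = e^(−4.69/1.872) = 0.08165.
Fraction exhaled = 1 − 0.08165 = 0.9184 → 91.84%.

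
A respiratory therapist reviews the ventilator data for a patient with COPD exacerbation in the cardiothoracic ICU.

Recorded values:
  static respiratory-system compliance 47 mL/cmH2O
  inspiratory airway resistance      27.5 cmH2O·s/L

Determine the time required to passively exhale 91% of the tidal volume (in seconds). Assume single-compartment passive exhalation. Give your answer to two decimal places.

3.11

τ = R × C = 27.5 × 47 mL/cmH2O = 27.5 × 0.047 L/cmH2O = 1.293 s.
Exhaled fraction f = 1 − e^(−t/τ) → t = −τ·ln(1 − f) = −1.293·ln(0.09) = 3.113 s.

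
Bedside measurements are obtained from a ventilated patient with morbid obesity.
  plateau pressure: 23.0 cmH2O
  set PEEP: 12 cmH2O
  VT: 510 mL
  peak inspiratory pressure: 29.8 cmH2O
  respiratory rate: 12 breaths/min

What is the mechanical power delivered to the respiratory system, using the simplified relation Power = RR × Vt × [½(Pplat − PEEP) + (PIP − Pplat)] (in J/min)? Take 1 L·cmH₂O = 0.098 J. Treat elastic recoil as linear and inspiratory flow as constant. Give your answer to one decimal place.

7.4

Per-breath work = Vt × [½(Pplat−PEEP) + (PIP−Pplat)] = 0.510 × [0.5×11.0 + 6.8] = 0.510 × 12.3 = 6.273 L·cmH2O.
Power = 12 × 6.273 = 75.276 L·cmH2O/min.
× 0.098 J/(L·cmH2O) → 7.377 J/min.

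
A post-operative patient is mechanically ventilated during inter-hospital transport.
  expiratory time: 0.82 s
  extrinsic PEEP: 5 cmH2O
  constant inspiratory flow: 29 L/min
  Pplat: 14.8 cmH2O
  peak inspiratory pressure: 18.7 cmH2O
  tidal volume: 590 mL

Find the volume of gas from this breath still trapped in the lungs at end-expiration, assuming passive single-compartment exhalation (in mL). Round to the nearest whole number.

109

Flow: 29 L/min ÷ 60 = 0.4833 L/s.
R = (PIP − Pplat)/V̇ = (18.7 − 14.8) / 0.4833 = 3.9/0.4833 = 8.07 cmH2O·s/L.
C = Vt/(Pplat − PEEP) = 590.0 / (14.8 − 5) = 590.0/9.8 = 60.204 mL/cmH2O.
τ = R × C = 8.07 × 0.0602 L/cmH2O = 0.4858 s.
Fraction remaining = e^(−Te/τ) = e^(−0.82/0.4858) = 0.1849.
Trapped volume = 590.0 × 0.1849 = 109.09 mL.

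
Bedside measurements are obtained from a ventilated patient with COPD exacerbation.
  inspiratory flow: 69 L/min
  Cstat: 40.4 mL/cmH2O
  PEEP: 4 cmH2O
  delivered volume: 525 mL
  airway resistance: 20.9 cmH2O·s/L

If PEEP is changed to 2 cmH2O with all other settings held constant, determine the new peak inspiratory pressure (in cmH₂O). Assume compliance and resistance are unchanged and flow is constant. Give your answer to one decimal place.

39.0

Flow: 69 L/min ÷ 60 = 1.15 L/s.
PIP = Vt/C + R·V̇ + PEEP (constant-flow equation of motion).
Only the baseline term changes: ΔPIP = ΔPEEP = 2 − 4 = -2.0 cmH2O.
Original PIP = 525/40.4 + 20.9×1.15 + 4 = 41.03 cmH2O; new PIP = 41.03 + (-2.0) = 39.03 cmH2O.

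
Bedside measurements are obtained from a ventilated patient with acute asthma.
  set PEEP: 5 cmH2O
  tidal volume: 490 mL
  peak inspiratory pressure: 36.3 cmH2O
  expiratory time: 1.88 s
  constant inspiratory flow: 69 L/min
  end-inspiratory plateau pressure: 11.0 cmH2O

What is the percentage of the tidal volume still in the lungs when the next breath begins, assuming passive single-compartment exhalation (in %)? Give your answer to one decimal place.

Flow: 69 L/min ÷ 60 = 1.15 L/s.
R = (PIP − Pplat)/V̇ = (36.3 − 11.0) / 1.15 = 25.3/1.15 = 22.0 cmH2O·s/L.
C = Vt/(Pplat − PEEP) = 490.0 / (11.0 − 5) = 490.0/6.0 = 81.667 mL/cmH2O.
τ = R × C = 22.0 × 0.08167 L/cmH2O = 1.797 s.
Fraction remaining at end-expiration = e^(−Te/τ) = e^(−1.88/1.797) = 0.3513 → 35.13%.

35.1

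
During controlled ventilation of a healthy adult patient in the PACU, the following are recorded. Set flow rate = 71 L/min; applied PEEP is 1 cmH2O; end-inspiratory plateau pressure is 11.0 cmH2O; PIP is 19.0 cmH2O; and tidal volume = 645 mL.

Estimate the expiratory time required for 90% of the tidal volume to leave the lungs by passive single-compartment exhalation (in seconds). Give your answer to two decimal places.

1.00

Flow: 71 L/min ÷ 60 = 1.1833 L/s.
R = (PIP − Pplat)/V̇ = (19.0 − 11.0) / 1.1833 = 8.0/1.1833 = 6.761 cmH2O·s/L.
C = Vt/(Pplat − PEEP) = 645.0 / (11.0 − 1) = 645.0/10.0 = 64.5 mL/cmH2O.
τ = R × C = 6.761 × 0.0645 L/cmH2O = 0.4361 s.
t = −τ·ln(1 − 0.90) = −0.4361·ln(0.1) = 1.004 s.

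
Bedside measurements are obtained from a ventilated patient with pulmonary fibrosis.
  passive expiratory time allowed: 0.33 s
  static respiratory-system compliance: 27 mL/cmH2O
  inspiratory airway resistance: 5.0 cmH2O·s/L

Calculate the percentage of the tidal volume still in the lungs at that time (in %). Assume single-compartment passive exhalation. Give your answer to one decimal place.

τ = R × C = 5.0 × 27 mL/cmH2O = 5.0 × 0.027 L/cmH2O = 0.135 s.
Passive exhalation: V(t)/V₀ = e^(−t/τ) = e^(−0.33/0.135) = 0.08677.
Fraction remaining = 0.08677 → 8.677%.

8.7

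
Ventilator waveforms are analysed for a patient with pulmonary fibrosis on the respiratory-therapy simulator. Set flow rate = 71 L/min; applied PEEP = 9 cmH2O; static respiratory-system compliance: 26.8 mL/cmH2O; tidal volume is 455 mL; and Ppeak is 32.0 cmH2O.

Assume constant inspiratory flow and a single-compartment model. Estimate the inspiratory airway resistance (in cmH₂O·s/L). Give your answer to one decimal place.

Flow: 71 L/min ÷ 60 = 1.1833 L/s.
Equation of motion (constant flow): PIP = Vt/C + R·V̇ + PEEP.
R·V̇ = PIP − Vt/C − PEEP = 32.0 − 455/26.8 − 9 = 32.0 − 16.978 − 9 = 6.022 cmH2O.
R = 6.022 / 1.1833 = 5.089 cmH2O·s/L.

5.1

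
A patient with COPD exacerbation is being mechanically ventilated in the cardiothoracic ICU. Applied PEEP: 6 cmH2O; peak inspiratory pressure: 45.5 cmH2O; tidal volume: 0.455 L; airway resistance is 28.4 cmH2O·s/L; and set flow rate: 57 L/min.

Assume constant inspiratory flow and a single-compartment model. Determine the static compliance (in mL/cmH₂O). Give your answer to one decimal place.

Flow: 57 L/min ÷ 60 = 0.95 L/s.
Equation of motion (constant flow): PIP = Vt/C + R·V̇ + PEEP.
Vt/C = PIP − R·V̇ − PEEP = 45.5 − 28.4×0.95 − 6 = 45.5 − 26.98 − 6 = 12.52 cmH2O.
C = Vt / 12.52 = 455 / 12.52 = 36.342 mL/cmH2O.

36.3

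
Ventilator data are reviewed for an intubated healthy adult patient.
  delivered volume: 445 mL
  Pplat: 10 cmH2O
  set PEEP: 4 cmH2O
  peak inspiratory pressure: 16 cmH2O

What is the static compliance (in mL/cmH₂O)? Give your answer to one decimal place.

Cstat = Vt / (Pplat − PEEP) = 445 / (10 − 4) = 445 / 6.0 = 74.167 mL/cmH2O.

74.2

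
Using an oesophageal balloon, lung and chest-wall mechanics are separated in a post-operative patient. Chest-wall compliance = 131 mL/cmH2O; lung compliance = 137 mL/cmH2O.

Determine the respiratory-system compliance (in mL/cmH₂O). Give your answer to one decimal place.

67.0

Lung and chest wall are elastances in series: 1/Crs = 1/CL + 1/Ccw.
1/Crs = 1/137 + 1/131 = 0.01493.
Crs = 66.979 mL/cmH2O.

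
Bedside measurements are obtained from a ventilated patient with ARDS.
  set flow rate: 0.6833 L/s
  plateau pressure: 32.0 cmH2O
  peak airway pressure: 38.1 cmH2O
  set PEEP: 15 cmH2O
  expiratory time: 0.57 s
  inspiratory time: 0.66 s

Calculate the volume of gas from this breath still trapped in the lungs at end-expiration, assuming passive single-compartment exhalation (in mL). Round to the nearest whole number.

41

Vt = flow × Ti = 0.6833 L/s × 0.66 s × 1000 mL/L = 450.98 mL.
R = (PIP − Pplat)/V̇ = (38.1 − 32.0) / 0.6833 = 6.1/0.6833 = 8.927 cmH2O·s/L.
C = Vt/(Pplat − PEEP) = 450.98 / (32.0 − 15) = 450.98/17.0 = 26.528 mL/cmH2O.
τ = R × C = 8.927 × 0.02653 L/cmH2O = 0.2368 s.
Fraction remaining = e^(−Te/τ) = e^(−0.57/0.2368) = 0.09008.
Trapped volume = 450.98 × 0.09008 = 40.624 mL.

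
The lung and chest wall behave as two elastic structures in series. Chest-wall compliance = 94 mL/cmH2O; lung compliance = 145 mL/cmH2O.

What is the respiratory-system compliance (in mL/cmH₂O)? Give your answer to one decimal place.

Lung and chest wall are elastances in series: 1/Crs = 1/CL + 1/Ccw.
1/Crs = 1/145 + 1/94 = 0.01753.
Crs = 57.045 mL/cmH2O.

57.0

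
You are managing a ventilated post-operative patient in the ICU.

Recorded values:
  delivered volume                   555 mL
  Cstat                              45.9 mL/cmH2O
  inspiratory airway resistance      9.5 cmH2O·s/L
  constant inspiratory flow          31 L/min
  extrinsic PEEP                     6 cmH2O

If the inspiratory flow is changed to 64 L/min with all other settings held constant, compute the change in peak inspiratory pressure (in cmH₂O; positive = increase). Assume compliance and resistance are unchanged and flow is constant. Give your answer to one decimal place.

5.2

Flow: 31 L/min ÷ 60 = 0.5167 L/s.
New flow: 64 L/min ÷ 60 = 1.0667 L/s.
PIP = Vt/C + R·V̇ + PEEP (constant-flow equation of motion).
Only the resistive term changes: ΔPIP = R × ΔV̇ = 9.5 × (1.0667 − 0.5167) = 9.5 × 0.55 = 5.225 cmH2O.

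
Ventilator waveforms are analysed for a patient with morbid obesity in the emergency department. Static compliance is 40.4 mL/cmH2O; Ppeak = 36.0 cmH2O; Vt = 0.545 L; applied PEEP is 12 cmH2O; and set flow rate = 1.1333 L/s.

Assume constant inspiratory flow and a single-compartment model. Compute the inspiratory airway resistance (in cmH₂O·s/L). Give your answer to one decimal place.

Equation of motion (constant flow): PIP = Vt/C + R·V̇ + PEEP.
R·V̇ = PIP − Vt/C − PEEP = 36.0 − 545/40.4 − 12 = 36.0 − 13.49 − 12 = 10.51 cmH2O.
R = 10.51 / 1.1333 = 9.274 cmH2O·s/L.

9.3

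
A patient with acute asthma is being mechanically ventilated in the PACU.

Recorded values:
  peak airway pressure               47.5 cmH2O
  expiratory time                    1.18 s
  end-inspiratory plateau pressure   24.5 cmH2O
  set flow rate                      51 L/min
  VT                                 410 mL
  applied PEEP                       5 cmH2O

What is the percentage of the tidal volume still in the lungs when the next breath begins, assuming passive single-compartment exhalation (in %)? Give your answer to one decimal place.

12.6

Flow: 51 L/min ÷ 60 = 0.85 L/s.
R = (PIP − Pplat)/V̇ = (47.5 − 24.5) / 0.85 = 23.0/0.85 = 27.059 cmH2O·s/L.
C = Vt/(Pplat − PEEP) = 410.0 / (24.5 − 5) = 410.0/19.5 = 21.026 mL/cmH2O.
τ = R × C = 27.059 × 0.02103 L/cmH2O = 0.5691 s.
Fraction remaining at end-expiration = e^(−Te/τ) = e^(−1.18/0.5691) = 0.1258 → 12.58%.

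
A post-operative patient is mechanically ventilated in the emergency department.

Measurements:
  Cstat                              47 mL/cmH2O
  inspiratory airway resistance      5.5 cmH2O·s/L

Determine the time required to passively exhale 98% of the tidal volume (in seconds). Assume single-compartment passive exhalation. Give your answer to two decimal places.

τ = R × C = 5.5 × 47 mL/cmH2O = 5.5 × 0.047 L/cmH2O = 0.2585 s.
Exhaled fraction f = 1 − e^(−t/τ) → t = −τ·ln(1 − f) = −0.2585·ln(0.02) = 1.011 s.

1.01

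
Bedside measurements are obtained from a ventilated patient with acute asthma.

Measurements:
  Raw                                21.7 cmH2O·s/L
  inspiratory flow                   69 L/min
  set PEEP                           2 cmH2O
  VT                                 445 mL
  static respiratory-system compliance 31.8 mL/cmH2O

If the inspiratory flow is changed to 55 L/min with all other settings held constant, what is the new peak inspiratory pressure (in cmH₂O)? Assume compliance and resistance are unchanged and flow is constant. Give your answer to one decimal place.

Flow: 69 L/min ÷ 60 = 1.15 L/s.
New flow: 55 L/min ÷ 60 = 0.9167 L/s.
PIP = Vt/C + R·V̇ + PEEP (constant-flow equation of motion).
Only the resistive term changes: ΔPIP = R × ΔV̇ = 21.7 × (0.9167 − 1.15) = 21.7 × -0.2333 = -5.063 cmH2O.
Original PIP = 445/31.8 + 21.7×1.15 + 2 = 40.949 cmH2O; new PIP = 40.949 + (-5.063) = 35.886 cmH2O.

35.9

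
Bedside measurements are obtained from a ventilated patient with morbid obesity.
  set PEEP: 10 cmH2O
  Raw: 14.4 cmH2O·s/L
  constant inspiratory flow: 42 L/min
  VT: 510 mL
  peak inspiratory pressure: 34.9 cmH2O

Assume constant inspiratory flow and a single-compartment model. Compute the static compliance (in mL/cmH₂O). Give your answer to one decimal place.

Flow: 42 L/min ÷ 60 = 0.7 L/s.
Equation of motion (constant flow): PIP = Vt/C + R·V̇ + PEEP.
Vt/C = PIP − R·V̇ − PEEP = 34.9 − 14.4×0.7 − 10 = 34.9 − 10.08 − 10 = 14.82 cmH2O.
C = Vt / 14.82 = 510 / 14.82 = 34.413 mL/cmH2O.

34.4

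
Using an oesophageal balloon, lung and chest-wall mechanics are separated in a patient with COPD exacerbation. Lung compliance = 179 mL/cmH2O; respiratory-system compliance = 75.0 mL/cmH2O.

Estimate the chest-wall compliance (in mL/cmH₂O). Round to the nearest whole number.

129

1/Ccw = 1/Crs − 1/CL.
1/Ccw = 1/75.0 − 1/179 = 0.007747.
Ccw = 129.08 mL/cmH2O.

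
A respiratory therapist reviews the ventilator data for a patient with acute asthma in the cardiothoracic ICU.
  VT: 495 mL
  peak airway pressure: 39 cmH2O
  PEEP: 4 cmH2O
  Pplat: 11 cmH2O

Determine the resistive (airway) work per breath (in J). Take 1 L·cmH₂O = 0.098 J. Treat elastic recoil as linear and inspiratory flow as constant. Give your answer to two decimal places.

With constant inspiratory flow the resistive pressure is constant at PIP − Pplat = 39 − 11 = 28.0 cmH2O, so resistive work = 28.0 × 0.495 = 13.86 L·cmH2O.
× 0.098 J/(L·cmH2O) → 1.358 J.

1.36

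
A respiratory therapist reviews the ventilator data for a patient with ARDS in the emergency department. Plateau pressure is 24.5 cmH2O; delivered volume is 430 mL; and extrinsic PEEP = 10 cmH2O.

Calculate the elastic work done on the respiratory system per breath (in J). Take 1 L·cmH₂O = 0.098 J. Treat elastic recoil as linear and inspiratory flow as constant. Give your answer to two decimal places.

0.31

Elastic work ≈ ½ × (Pplat − PEEP) × Vt = 0.5 × (24.5 − 10) × 0.430 L = 0.5 × 14.5 × 0.430 = 3.118 L·cmH2O.
× 0.098 J/(L·cmH2O) → 0.3056 J.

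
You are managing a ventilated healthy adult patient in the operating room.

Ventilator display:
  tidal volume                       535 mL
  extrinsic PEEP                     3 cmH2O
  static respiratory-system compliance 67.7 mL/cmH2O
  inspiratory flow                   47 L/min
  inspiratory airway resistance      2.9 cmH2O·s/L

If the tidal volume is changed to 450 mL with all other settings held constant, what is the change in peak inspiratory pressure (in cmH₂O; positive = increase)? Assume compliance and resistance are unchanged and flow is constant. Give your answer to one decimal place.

PIP = Vt/C + R·V̇ + PEEP (constant-flow equation of motion).
Only the elastic term changes: ΔPIP = ΔVt / C = (450 − 535) / 67.7 = -1.256 cmH2O.

-1.3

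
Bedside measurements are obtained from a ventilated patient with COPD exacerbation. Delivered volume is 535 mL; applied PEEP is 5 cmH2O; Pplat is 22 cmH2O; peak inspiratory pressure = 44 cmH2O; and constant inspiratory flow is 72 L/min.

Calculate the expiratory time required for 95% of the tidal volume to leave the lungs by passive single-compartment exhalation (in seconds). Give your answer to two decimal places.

Flow: 72 L/min ÷ 60 = 1.2 L/s.
R = (PIP − Pplat)/V̇ = (44 − 22) / 1.2 = 22.0/1.2 = 18.333 cmH2O·s/L.
C = Vt/(Pplat − PEEP) = 535.0 / (22 − 5) = 535.0/17.0 = 31.471 mL/cmH2O.
τ = R × C = 18.333 × 0.03147 L/cmH2O = 0.5769 s.
t = −τ·ln(1 − 0.95) = −0.5769·ln(0.05) = 1.728 s.

1.73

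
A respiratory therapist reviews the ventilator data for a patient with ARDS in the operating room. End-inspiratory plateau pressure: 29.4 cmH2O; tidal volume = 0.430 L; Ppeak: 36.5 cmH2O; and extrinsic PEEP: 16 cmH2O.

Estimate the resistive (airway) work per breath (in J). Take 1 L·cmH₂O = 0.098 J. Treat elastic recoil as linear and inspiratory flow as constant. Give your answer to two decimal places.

0.30

With constant inspiratory flow the resistive pressure is constant at PIP − Pplat = 36.5 − 29.4 = 7.1 cmH2O, so resistive work = 7.1 × 0.430 = 3.053 L·cmH2O.
× 0.098 J/(L·cmH2O) → 0.2992 J.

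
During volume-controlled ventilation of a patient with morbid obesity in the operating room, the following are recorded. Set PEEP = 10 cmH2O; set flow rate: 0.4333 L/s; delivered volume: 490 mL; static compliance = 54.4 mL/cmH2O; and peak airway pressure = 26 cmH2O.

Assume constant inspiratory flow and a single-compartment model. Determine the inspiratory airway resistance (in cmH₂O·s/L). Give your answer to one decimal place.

16.1

Equation of motion (constant flow): PIP = Vt/C + R·V̇ + PEEP.
R·V̇ = PIP − Vt/C − PEEP = 26 − 490/54.4 − 10 = 26 − 9.007 − 10 = 6.993 cmH2O.
R = 6.993 / 0.4333 = 16.139 cmH2O·s/L.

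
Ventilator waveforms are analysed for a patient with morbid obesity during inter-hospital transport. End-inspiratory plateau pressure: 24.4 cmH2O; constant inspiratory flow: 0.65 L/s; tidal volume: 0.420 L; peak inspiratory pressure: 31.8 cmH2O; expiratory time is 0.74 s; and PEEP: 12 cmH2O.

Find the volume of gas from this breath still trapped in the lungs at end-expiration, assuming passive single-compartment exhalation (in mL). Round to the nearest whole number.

R = (PIP − Pplat)/V̇ = (31.8 − 24.4) / 0.65 = 7.4/0.65 = 11.385 cmH2O·s/L.
C = Vt/(Pplat − PEEP) = 420.0 / (24.4 − 12) = 420.0/12.4 = 33.871 mL/cmH2O.
τ = R × C = 11.385 × 0.03387 L/cmH2O = 0.3856 s.
Fraction remaining = e^(−Te/τ) = e^(−0.74/0.3856) = 0.1467.
Trapped volume = 420.0 × 0.1467 = 61.614 mL.

62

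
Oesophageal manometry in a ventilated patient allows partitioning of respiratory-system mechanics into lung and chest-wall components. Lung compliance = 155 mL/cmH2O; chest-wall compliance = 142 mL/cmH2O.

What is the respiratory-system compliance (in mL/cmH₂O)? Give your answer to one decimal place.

74.1

Lung and chest wall are elastances in series: 1/Crs = 1/CL + 1/Ccw.
1/Crs = 1/155 + 1/142 = 0.01349.
Crs = 74.129 mL/cmH2O.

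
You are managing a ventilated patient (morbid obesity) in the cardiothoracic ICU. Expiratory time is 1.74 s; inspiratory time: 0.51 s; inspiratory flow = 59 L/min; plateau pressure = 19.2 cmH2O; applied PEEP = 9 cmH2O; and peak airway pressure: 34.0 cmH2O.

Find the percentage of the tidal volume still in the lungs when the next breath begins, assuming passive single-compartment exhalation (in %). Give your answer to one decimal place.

9.5

Flow: 59 L/min ÷ 60 = 0.9833 L/s.
Vt = flow × Ti = 0.9833 L/s × 0.51 s × 1000 mL/L = 501.48 mL.
R = (PIP − Pplat)/V̇ = (34.0 − 19.2) / 0.9833 = 14.8/0.9833 = 15.051 cmH2O·s/L.
C = Vt/(Pplat − PEEP) = 501.48 / (19.2 − 9) = 501.48/10.2 = 49.165 mL/cmH2O.
τ = R × C = 15.051 × 0.04917 L/cmH2O = 0.7401 s.
Fraction remaining at end-expiration = e^(−Te/τ) = e^(−1.74/0.7401) = 0.09527 → 9.527%.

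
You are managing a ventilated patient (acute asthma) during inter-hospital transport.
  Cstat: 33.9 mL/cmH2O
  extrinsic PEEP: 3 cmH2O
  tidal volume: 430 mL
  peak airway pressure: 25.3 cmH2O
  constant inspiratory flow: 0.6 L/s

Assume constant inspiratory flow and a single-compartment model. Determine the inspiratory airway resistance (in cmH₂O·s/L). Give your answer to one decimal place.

Equation of motion (constant flow): PIP = Vt/C + R·V̇ + PEEP.
R·V̇ = PIP − Vt/C − PEEP = 25.3 − 430/33.9 − 3 = 25.3 − 12.684 − 3 = 9.616 cmH2O.
R = 9.616 / 0.6 = 16.027 cmH2O·s/L.

16.0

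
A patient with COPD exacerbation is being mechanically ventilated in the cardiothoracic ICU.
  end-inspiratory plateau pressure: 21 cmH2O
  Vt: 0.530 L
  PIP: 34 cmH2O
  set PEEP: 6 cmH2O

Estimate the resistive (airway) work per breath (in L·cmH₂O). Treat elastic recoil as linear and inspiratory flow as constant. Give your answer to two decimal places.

With constant inspiratory flow the resistive pressure is constant at PIP − Pplat = 34 − 21 = 13.0 cmH2O, so resistive work = 13.0 × 0.530 = 6.89 L·cmH2O.

6.89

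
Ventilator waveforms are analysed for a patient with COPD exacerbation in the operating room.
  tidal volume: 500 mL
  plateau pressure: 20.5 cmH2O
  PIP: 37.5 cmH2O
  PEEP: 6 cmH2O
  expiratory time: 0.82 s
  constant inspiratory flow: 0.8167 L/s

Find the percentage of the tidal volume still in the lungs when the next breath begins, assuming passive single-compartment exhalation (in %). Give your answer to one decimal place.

31.9

R = (PIP − Pplat)/V̇ = (37.5 − 20.5) / 0.8167 = 17.0/0.8167 = 20.815 cmH2O·s/L.
C = Vt/(Pplat − PEEP) = 500.0 / (20.5 − 6) = 500.0/14.5 = 34.483 mL/cmH2O.
τ = R × C = 20.815 × 0.03448 L/cmH2O = 0.7177 s.
Fraction remaining at end-expiration = e^(−Te/τ) = e^(−0.82/0.7177) = 0.319 → 31.9%.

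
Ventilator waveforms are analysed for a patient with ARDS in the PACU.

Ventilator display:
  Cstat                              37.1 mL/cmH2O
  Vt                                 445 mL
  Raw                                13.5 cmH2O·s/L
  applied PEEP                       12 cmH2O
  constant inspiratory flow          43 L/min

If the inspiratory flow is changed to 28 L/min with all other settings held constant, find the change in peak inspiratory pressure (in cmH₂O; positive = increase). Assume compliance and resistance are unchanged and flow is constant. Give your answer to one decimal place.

-3.4

Flow: 43 L/min ÷ 60 = 0.7167 L/s.
New flow: 28 L/min ÷ 60 = 0.4667 L/s.
PIP = Vt/C + R·V̇ + PEEP (constant-flow equation of motion).
Only the resistive term changes: ΔPIP = R × ΔV̇ = 13.5 × (0.4667 − 0.7167) = 13.5 × -0.25 = -3.375 cmH2O.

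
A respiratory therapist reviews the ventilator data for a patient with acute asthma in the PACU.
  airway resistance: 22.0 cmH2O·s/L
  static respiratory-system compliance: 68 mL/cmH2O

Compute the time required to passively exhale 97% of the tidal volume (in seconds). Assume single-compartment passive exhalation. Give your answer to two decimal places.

τ = R × C = 22.0 × 68 mL/cmH2O = 22.0 × 0.068 L/cmH2O = 1.496 s.
Exhaled fraction f = 1 − e^(−t/τ) → t = −τ·ln(1 − f) = −1.496·ln(0.03) = 5.246 s.

5.25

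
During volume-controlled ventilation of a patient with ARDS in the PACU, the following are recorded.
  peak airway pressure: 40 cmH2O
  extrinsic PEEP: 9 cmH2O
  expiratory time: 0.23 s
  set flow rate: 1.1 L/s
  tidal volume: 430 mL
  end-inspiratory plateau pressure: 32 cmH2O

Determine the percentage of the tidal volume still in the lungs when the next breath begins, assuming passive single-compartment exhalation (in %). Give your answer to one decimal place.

18.4

R = (PIP − Pplat)/V̇ = (40 − 32) / 1.1 = 8.0/1.1 = 7.273 cmH2O·s/L.
C = Vt/(Pplat − PEEP) = 430.0 / (32 − 9) = 430.0/23.0 = 18.696 mL/cmH2O.
τ = R × C = 7.273 × 0.0187 L/cmH2O = 0.136 s.
Fraction remaining at end-expiration = e^(−Te/τ) = e^(−0.23/0.136) = 0.1843 → 18.43%.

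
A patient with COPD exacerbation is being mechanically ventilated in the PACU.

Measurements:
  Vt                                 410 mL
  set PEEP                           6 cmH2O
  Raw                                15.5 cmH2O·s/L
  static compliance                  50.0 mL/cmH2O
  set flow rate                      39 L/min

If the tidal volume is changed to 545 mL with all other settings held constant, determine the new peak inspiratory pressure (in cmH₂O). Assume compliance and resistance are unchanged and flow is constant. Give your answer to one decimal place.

27.0

Flow: 39 L/min ÷ 60 = 0.65 L/s.
PIP = Vt/C + R·V̇ + PEEP (constant-flow equation of motion).
Only the elastic term changes: ΔPIP = ΔVt / C = (545 − 410) / 50.0 = 2.7 cmH2O.
Original PIP = 410/50.0 + 15.5×0.65 + 6 = 24.275 cmH2O; new PIP = 24.275 + (2.7) = 26.975 cmH2O.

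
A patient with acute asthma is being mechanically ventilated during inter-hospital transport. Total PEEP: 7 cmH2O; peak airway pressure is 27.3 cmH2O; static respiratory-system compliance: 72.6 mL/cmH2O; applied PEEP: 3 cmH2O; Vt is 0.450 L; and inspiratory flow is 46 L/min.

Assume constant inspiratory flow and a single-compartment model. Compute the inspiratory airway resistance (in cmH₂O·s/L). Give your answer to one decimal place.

Flow: 46 L/min ÷ 60 = 0.7667 L/s.
Total PEEP = 7 cmH2O (set 3 + intrinsic 4); this is the baseline alveolar pressure.
Equation of motion (constant flow): PIP = Vt/C + R·V̇ + PEEP.
R·V̇ = PIP − Vt/C − PEEP = 27.3 − 450/72.6 − 7 = 27.3 − 6.198 − 7 = 14.102 cmH2O.
R = 14.102 / 0.7667 = 18.393 cmH2O·s/L.

18.4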